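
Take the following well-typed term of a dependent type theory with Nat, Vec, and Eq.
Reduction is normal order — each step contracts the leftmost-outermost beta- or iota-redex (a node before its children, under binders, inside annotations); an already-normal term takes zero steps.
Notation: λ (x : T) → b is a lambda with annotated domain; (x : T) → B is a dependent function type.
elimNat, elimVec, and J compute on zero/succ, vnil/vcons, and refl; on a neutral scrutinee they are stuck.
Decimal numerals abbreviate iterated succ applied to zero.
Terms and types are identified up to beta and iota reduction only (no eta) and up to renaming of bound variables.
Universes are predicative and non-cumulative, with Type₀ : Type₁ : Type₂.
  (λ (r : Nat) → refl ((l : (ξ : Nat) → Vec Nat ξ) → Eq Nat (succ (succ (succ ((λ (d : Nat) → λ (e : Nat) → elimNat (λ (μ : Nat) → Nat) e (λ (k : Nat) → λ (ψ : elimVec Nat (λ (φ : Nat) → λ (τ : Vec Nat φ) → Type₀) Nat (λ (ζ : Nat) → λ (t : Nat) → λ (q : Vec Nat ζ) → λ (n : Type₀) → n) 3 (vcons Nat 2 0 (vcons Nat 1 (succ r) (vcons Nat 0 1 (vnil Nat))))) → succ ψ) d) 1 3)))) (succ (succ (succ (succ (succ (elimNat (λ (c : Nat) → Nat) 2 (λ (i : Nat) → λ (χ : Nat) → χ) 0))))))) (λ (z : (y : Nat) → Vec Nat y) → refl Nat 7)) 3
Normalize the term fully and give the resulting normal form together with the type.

resulting normal form:
  refl ((r : (l : Nat) → Vec Nat l) → Eq Nat 7 7) (λ (ξ : (d : Nat) → Vec Nat d) → refl Nat 7)
type:
  Eq ((r : (l : Nat) → Vec Nat l) → Eq Nat 7 7) (λ (ξ : (d : Nat) → Vec Nat d) → refl Nat 7) (λ (e : (μ : Nat) → Vec Nat μ) → refl Nat 7)


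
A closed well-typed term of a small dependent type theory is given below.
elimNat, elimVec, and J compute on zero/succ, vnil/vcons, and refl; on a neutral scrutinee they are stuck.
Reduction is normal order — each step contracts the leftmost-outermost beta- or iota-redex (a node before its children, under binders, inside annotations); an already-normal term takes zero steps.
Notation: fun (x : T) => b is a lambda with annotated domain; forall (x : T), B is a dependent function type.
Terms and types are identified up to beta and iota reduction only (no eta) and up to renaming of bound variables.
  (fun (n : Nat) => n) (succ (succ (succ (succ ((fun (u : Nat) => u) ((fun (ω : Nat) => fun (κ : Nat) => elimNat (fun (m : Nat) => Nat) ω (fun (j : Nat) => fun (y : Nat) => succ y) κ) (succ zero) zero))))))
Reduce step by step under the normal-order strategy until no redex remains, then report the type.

normal-order reduction:
  (fun (n : Nat) => n) (succ (succ (succ (succ ((fun (u : Nat) => u) ((fun (ω : Nat) => fun (κ : Nat) => elimNat (fun (m : Nat) => Nat) ω (fun (j : Nat) => fun (y : Nat) => succ y) κ) (succ zero) zero))))))
  ~> succ (succ (succ (succ ((fun (n : Nat) => n) ((fun (u : Nat) => fun (ω : Nat) => elimNat (fun (κ : Nat) => Nat) u (fun (m : Nat) => fun (j : Nat) => succ j) ω) (succ zero) zero)))))
  ~> succ (succ (succ (succ ((fun (n : Nat) => fun (u : Nat) => elimNat (fun (ω : Nat) => Nat) n (fun (κ : Nat) => fun (m : Nat) => succ m) u) (succ zero) zero))))
  ~> succ (succ (succ (succ ((fun (n : Nat) => elimNat (fun (u : Nat) => Nat) (succ zero) (fun (ω : Nat) => fun (κ : Nat) => succ κ) n) zero))))
  ~> succ (succ (succ (succ (elimNat (fun (n : Nat) => Nat) (succ zero) (fun (u : Nat) => fun (ω : Nat) => succ ω) zero))))
  ~> succ (succ (succ (succ (succ zero))))
type:
  Nat


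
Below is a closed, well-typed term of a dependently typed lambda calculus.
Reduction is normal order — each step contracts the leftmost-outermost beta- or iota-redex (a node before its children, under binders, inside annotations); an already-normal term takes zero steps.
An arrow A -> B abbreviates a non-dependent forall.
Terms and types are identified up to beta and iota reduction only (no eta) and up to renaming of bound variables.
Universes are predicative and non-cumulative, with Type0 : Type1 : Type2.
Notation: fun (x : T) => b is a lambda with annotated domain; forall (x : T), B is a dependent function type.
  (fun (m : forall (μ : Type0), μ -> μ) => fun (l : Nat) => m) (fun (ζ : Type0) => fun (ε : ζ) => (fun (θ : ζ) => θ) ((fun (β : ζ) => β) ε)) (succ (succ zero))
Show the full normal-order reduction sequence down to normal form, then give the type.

reduction (normal order):
  (fun (m : forall (μ : Type0), μ -> μ) => fun (l : Nat) => m) (fun (ζ : Type0) => fun (ε : ζ) => (fun (θ : ζ) => θ) ((fun (β : ζ) => β) ε)) (succ (succ zero))
  ~> (fun (m : Nat) => fun (μ : Type0) => fun (l : μ) => (fun (ζ : μ) => ζ) ((fun (ε : μ) => ε) l)) (succ (succ zero))
  ~> fun (m : Type0) => fun (μ : m) => (fun (l : m) => l) ((fun (ζ : m) => ζ) μ)
  ~> fun (m : Type0) => fun (μ : m) => (fun (l : m) => l) μ
  ~> fun (m : Type0) => fun (μ : m) => μ
the term's type:
  forall (m : Type0), m -> m


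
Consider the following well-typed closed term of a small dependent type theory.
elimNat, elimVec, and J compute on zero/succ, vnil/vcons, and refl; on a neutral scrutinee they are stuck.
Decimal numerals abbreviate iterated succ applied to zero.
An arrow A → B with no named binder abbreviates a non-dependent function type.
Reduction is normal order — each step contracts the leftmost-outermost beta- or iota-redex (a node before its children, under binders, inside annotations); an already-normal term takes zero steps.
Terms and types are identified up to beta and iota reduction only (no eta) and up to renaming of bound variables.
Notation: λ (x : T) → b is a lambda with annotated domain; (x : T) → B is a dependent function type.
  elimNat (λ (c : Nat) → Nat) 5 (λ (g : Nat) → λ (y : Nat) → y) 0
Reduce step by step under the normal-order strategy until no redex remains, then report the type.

normal-order reduction sequence:
  elimNat (λ (c : Nat) → Nat) 5 (λ (g : Nat) → λ (y : Nat) → y) 0
  ~> 5
the term's type:
  Nat


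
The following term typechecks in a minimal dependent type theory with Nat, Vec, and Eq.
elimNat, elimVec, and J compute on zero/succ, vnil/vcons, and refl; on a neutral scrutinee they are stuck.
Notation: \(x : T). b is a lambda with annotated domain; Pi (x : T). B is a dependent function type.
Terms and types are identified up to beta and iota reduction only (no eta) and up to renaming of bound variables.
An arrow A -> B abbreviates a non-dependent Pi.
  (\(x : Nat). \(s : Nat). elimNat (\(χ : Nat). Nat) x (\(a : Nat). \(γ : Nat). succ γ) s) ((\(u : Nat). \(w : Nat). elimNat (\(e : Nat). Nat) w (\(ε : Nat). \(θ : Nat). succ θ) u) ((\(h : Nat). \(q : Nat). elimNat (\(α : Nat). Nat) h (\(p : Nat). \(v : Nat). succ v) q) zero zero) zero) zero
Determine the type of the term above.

inferred type:
  Nat


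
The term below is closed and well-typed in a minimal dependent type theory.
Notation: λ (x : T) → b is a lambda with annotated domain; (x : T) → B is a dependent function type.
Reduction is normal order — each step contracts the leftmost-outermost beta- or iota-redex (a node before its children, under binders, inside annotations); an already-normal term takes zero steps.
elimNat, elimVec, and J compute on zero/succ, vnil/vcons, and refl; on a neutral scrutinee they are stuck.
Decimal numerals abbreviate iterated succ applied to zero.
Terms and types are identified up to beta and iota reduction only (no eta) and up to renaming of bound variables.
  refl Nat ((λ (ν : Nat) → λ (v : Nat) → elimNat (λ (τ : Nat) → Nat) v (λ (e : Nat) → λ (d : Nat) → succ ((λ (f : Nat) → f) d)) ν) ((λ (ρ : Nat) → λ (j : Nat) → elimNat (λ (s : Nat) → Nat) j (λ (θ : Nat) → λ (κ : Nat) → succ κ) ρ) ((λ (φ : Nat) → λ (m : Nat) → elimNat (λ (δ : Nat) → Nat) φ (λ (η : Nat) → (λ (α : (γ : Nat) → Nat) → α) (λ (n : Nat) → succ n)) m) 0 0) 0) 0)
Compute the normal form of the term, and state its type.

reduced normal form:
  refl Nat 0
type:
  Eq Nat 0 0
observation: the first redex contracted is a beta-redex; the normal form is reached in 10 normal-order steps.


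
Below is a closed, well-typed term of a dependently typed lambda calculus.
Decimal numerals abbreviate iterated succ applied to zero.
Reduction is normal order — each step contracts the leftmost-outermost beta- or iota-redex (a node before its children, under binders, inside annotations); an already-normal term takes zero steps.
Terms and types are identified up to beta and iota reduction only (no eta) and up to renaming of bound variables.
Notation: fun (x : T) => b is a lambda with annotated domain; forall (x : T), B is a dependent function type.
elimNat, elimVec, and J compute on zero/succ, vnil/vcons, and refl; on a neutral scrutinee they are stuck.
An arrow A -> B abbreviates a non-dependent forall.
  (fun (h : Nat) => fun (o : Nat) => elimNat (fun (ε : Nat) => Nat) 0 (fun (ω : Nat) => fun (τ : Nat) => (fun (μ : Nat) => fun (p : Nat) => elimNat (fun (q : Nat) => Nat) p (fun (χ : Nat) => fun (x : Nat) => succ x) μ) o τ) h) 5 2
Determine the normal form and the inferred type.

normal form:
  10
type:
  Nat
observation: reduction starts at a beta-redex, and 63 normal-order steps reach the normal form.


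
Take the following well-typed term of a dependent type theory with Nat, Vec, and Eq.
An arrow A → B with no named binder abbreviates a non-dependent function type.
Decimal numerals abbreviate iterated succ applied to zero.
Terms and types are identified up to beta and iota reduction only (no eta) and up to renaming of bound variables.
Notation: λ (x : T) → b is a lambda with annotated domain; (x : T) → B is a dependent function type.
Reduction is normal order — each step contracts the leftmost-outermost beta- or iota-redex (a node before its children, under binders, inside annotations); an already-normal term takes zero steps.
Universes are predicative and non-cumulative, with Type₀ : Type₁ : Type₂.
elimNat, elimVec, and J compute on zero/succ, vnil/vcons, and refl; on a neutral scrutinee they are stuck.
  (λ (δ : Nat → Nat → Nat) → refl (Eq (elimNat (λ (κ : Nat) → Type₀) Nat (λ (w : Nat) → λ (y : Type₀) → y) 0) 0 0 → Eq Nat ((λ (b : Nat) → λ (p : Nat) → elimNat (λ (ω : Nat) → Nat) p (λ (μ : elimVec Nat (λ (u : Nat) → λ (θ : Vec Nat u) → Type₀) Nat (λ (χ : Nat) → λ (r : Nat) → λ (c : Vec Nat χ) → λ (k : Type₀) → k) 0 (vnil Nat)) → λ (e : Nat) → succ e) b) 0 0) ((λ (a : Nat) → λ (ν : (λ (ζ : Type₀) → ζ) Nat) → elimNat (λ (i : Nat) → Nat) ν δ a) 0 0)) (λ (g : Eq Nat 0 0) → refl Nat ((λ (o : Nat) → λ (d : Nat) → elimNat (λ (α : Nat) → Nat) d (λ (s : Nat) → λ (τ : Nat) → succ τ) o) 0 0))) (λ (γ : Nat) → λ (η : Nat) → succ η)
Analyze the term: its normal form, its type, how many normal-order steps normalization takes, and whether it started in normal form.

normal form:
  refl (Eq Nat 0 0 → Eq Nat 0 0) (λ (δ : Eq Nat 0 0) → refl Nat 0)
type:
  Eq (Eq Nat 0 0 → Eq Nat 0 0) (λ (δ : Eq Nat 0 0) → refl Nat 0) (λ (κ : Eq Nat 0 0) → refl Nat 0)
reduction steps (normal order): 11
already normal: no
first contracted redex: a beta-redex


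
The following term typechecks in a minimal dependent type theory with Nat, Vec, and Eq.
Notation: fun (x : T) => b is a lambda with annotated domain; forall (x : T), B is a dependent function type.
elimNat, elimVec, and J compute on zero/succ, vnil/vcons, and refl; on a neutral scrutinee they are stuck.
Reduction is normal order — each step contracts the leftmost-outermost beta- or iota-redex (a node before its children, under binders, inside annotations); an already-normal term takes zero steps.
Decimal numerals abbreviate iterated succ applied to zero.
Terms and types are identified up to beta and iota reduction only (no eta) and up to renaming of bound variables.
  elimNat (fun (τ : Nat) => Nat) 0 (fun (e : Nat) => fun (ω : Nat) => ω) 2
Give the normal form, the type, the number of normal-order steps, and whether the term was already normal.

normal form:
  0
inferred type:
  Nat
reduction steps (normal order): 7
already normal: no
first contracted redex: an elimNat iota-redex


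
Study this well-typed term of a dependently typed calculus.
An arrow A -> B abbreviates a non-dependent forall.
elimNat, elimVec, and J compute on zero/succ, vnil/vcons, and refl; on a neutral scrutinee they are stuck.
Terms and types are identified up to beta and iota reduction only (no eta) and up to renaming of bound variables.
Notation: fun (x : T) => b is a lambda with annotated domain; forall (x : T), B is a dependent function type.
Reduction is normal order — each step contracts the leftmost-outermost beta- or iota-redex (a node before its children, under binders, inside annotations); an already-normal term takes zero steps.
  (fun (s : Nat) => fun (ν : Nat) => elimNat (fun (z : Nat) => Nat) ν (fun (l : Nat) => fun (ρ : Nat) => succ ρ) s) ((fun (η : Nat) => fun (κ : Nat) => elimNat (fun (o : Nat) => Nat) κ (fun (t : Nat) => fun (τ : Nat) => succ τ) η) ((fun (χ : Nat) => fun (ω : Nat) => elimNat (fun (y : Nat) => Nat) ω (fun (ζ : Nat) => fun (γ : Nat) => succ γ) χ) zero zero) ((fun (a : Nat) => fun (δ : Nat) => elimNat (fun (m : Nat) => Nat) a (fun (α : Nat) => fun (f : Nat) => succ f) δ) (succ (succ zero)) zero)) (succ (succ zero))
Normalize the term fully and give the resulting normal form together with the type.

normal form:
  succ (succ (succ (succ zero)))
the term's type:
  Nat
observation: normalization takes exactly 18 steps under the normal-order strategy.


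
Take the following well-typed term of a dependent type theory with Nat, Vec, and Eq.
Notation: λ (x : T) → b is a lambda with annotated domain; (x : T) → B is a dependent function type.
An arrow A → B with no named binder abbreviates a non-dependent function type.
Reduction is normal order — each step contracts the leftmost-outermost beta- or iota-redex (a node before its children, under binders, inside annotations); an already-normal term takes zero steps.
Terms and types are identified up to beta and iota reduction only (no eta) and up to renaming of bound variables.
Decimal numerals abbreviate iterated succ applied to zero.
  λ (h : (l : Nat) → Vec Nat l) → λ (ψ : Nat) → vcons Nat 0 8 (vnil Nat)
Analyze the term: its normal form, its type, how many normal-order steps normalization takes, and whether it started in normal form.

normal form:
  λ (h : (l : Nat) → Vec Nat l) → λ (ψ : Nat) → vcons Nat 0 8 (vnil Nat)
inferred type:
  ((h : Nat) → Vec Nat h) → Nat → Vec Nat 1
steps to reach normal form (normal order): 0
started in normal form: yes


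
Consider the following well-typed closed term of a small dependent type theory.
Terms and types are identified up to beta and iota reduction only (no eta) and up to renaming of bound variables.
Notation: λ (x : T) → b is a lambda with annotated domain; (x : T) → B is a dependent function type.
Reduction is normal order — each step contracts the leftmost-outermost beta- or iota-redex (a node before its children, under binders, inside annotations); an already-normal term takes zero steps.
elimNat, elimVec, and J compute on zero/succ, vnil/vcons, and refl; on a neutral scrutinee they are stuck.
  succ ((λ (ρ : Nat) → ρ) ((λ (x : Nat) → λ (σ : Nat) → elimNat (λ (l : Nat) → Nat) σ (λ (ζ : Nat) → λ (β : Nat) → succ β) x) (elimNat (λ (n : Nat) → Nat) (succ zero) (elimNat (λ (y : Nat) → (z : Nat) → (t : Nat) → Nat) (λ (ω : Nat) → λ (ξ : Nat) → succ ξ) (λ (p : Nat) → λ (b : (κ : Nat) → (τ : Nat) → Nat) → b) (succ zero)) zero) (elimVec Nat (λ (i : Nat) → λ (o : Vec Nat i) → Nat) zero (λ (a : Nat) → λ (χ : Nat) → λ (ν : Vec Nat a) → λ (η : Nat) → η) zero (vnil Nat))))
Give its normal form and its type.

resulting normal form:
  succ (succ zero)
type:
  Nat
observation: contracting a beta-redex first, the term normalizes in 9 steps.


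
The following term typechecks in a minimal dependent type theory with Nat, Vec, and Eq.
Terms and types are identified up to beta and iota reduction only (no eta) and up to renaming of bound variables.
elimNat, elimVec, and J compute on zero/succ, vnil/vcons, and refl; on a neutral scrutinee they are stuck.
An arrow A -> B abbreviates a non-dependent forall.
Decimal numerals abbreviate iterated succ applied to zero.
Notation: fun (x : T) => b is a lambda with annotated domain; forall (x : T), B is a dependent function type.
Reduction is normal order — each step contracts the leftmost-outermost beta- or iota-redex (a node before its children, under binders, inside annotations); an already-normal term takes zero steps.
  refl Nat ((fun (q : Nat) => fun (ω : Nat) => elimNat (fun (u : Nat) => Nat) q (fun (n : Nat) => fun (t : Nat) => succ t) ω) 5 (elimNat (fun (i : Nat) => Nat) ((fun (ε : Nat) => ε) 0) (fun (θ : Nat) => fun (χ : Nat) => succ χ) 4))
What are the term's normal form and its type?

reduced normal form:
  refl Nat 9
inferred type:
  Eq Nat 9 9


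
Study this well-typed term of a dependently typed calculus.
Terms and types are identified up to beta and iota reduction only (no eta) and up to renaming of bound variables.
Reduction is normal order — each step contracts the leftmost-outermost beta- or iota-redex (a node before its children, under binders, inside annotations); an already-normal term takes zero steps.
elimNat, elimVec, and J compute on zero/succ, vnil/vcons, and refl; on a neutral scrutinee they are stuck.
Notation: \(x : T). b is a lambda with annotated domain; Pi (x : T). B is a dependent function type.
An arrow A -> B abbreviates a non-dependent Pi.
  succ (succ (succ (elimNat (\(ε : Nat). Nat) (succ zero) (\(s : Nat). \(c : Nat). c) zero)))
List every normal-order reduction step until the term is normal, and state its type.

normal-order reduction:
  succ (succ (succ (elimNat (\(ε : Nat). Nat) (succ zero) (\(s : Nat). \(c : Nat). c) zero)))
  ~> succ (succ (succ (succ zero)))
inferred type:
  Nat


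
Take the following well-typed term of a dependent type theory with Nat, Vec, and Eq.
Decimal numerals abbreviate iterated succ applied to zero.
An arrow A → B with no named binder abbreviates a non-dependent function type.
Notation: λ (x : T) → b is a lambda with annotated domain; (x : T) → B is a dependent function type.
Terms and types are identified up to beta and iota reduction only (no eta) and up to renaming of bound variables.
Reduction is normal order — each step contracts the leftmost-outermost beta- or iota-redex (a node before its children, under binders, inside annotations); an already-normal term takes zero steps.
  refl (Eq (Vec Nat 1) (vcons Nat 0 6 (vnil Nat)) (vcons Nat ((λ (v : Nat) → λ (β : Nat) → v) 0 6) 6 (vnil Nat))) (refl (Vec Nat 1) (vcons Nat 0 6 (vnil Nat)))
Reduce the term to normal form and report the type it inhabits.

reduced normal form:
  refl (Eq (Vec Nat 1) (vcons Nat 0 6 (vnil Nat)) (vcons Nat 0 6 (vnil Nat))) (refl (Vec Nat 1) (vcons Nat 0 6 (vnil Nat)))
inferred type:
  Eq (Eq (Vec Nat 1) (vcons Nat 0 6 (vnil Nat)) (vcons Nat 0 6 (vnil Nat))) (refl (Vec Nat 1) (vcons Nat 0 6 (vnil Nat))) (refl (Vec Nat 1) (vcons Nat 0 6 (vnil Nat)))
observation: normalization takes exactly 2 steps under the normal-order strategy.


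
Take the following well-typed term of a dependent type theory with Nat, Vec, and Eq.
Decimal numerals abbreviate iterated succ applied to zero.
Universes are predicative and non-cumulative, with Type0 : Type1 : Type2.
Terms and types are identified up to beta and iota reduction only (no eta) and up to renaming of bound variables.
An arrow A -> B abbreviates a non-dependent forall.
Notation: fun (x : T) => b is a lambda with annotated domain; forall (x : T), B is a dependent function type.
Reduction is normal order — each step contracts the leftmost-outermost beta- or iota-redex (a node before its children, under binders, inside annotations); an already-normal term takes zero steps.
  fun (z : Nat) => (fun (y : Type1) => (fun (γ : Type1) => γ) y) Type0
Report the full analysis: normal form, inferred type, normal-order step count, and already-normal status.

resulting normal form:
  fun (z : Nat) => Type0
the term's type:
  Nat -> Type1
reduction steps (normal order): 2
already normal: no
first redex: a beta-redex


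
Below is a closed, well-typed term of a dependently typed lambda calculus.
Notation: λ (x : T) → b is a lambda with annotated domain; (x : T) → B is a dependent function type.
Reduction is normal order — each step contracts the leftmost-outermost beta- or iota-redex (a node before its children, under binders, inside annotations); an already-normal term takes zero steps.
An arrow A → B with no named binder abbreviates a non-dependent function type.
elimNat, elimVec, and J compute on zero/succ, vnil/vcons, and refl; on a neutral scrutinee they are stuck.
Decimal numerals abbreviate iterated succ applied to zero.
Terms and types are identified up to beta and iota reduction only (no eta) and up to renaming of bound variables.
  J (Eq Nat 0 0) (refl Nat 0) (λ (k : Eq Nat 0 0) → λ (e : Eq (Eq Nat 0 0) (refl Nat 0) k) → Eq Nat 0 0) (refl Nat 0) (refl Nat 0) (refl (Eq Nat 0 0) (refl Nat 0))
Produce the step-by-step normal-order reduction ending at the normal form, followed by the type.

reduction (normal order):
  J (Eq Nat 0 0) (refl Nat 0) (λ (k : Eq Nat 0 0) → λ (e : Eq (Eq Nat 0 0) (refl Nat 0) k) → Eq Nat 0 0) (refl Nat 0) (refl Nat 0) (refl (Eq Nat 0 0) (refl Nat 0))
  ~> refl Nat 0
the term's type:
  Eq Nat 0 0


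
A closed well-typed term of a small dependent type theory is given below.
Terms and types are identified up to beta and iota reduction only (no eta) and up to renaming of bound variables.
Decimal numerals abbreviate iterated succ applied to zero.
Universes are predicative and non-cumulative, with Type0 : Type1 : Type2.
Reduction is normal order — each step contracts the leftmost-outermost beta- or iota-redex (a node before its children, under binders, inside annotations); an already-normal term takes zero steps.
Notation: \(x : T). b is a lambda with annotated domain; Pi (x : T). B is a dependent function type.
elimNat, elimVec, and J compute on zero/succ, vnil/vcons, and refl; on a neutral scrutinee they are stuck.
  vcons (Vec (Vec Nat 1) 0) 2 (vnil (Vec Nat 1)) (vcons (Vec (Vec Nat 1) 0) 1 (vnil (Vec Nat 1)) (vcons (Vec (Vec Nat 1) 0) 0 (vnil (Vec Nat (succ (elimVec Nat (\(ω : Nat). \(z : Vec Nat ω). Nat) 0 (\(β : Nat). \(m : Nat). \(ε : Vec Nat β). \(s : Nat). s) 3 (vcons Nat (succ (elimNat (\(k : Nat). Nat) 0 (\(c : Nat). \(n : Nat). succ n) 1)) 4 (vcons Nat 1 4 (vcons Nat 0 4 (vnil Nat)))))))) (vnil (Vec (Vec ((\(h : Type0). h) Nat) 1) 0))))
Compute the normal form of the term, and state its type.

normal form:
  vcons (Vec (Vec Nat 1) 0) 2 (vnil (Vec Nat 1)) (vcons (Vec (Vec Nat 1) 0) 1 (vnil (Vec Nat 1)) (vcons (Vec (Vec Nat 1) 0) 0 (vnil (Vec Nat 1)) (vnil (Vec (Vec Nat 1) 0))))
type:
  Vec (Vec (Vec Nat 1) 0) 3


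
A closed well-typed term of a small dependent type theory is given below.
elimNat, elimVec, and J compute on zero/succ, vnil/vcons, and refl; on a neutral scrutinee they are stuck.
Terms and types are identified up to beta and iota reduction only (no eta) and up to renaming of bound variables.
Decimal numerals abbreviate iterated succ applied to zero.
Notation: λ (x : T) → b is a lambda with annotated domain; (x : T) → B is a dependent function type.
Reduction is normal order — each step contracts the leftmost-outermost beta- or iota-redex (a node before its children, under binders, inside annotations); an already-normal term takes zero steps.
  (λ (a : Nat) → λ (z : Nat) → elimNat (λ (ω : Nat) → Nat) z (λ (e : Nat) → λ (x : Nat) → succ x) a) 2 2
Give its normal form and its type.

reduced normal form:
  4
type:
  Nat


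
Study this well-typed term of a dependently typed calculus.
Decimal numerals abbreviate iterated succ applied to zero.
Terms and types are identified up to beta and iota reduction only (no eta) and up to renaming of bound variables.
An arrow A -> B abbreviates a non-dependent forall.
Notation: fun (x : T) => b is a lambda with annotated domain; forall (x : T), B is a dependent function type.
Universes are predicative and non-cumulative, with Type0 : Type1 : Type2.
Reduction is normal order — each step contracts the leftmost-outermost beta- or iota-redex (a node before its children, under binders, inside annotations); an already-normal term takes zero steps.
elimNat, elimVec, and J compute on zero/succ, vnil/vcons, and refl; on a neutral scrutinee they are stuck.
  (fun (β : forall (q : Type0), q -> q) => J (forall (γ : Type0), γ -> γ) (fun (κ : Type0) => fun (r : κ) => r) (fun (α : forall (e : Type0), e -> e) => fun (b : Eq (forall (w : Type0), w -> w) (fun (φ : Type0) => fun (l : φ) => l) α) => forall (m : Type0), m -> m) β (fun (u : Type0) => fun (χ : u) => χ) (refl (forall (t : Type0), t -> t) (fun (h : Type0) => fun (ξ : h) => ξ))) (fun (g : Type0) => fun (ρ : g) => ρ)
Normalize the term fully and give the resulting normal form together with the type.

resulting normal form:
  fun (β : Type0) => fun (q : β) => q
inferred type:
  forall (β : Type0), β -> β


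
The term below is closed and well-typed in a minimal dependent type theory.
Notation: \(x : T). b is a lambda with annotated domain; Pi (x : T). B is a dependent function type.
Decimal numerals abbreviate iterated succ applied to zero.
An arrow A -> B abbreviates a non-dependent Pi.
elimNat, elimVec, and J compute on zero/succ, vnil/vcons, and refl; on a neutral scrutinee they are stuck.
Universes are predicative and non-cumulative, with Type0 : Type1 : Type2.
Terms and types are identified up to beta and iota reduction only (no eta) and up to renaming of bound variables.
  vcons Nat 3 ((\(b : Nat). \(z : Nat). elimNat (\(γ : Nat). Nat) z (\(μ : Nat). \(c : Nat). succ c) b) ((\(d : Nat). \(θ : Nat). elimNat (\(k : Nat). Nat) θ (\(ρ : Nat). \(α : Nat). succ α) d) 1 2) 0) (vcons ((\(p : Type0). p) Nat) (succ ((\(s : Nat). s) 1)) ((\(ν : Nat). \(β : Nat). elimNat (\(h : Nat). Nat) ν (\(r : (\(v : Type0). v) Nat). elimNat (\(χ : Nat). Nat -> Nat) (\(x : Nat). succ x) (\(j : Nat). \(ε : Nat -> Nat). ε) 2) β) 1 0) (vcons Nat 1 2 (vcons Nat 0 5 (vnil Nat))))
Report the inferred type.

inferred type:
  Vec Nat 4


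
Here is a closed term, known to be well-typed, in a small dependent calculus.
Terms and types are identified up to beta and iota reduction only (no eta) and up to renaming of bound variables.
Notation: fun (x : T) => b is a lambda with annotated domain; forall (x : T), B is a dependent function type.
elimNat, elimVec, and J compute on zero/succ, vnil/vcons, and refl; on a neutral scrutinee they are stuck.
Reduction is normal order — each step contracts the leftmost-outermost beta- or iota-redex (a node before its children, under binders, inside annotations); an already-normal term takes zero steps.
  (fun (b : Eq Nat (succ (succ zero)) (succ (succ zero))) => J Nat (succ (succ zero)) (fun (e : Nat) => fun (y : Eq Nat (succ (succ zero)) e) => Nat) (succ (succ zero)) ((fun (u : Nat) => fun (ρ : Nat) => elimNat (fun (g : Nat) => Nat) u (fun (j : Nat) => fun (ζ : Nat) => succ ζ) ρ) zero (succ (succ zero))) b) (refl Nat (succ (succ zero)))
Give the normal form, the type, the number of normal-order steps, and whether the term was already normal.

reduced normal form:
  succ (succ zero)
type:
  Nat
normal-order step count: 2
started in normal form: no
first contracted redex: a beta-redex


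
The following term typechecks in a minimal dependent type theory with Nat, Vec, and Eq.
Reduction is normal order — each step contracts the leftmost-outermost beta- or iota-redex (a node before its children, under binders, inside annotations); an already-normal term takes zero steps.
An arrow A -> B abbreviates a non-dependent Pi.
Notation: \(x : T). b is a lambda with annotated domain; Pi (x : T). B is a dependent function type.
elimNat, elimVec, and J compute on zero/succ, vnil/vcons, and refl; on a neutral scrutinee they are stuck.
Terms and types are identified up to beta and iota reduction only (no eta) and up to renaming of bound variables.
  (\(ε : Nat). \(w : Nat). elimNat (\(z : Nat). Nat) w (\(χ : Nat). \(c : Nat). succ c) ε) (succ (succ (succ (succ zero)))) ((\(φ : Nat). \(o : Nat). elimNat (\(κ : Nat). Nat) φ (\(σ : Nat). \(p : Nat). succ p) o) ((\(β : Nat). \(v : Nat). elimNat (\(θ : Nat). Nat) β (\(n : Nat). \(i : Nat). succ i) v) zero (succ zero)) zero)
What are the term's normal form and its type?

normal form:
  succ (succ (succ (succ (succ zero))))
inferred type:
  Nat
observation: reduction starts at a beta-redex, and 24 normal-order steps reach the normal form.


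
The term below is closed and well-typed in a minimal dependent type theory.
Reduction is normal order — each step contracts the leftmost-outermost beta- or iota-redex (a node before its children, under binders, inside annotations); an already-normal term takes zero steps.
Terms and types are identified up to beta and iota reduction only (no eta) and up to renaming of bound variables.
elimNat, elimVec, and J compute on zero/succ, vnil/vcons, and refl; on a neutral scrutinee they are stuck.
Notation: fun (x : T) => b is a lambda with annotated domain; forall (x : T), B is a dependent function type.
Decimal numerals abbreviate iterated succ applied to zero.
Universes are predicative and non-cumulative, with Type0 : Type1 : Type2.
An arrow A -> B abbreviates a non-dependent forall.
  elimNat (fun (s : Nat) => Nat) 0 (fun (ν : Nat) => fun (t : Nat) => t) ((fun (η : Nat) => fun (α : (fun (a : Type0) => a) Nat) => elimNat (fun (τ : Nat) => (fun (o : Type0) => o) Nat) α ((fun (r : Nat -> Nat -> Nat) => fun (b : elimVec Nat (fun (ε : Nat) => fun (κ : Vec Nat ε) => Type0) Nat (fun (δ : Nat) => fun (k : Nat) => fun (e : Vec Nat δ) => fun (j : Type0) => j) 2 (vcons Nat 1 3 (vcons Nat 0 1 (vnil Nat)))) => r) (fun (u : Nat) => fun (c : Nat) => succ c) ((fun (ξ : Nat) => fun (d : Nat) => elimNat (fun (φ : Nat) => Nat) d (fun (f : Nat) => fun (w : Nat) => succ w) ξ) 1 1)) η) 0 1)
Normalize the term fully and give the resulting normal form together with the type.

reduced normal form:
  0
inferred type:
  Nat
observation: 7 normal-order steps normalize the term, beginning with a beta-redex.


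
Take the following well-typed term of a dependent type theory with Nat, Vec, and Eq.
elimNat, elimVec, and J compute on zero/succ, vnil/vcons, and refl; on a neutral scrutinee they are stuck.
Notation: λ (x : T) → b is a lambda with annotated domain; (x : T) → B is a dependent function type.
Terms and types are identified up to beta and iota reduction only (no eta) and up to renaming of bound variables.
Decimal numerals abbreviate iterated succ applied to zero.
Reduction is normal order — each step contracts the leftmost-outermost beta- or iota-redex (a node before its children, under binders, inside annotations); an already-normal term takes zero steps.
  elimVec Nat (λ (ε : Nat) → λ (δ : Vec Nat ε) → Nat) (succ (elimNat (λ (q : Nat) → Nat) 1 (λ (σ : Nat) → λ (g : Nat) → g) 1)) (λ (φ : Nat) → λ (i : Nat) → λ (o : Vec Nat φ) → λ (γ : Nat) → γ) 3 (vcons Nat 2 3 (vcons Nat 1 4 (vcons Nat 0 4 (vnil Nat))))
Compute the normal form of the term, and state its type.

reduced normal form:
  2
the term's type:
  Nat
observation: reduction starts at an elimVec iota-redex, and 20 normal-order steps reach the normal form.


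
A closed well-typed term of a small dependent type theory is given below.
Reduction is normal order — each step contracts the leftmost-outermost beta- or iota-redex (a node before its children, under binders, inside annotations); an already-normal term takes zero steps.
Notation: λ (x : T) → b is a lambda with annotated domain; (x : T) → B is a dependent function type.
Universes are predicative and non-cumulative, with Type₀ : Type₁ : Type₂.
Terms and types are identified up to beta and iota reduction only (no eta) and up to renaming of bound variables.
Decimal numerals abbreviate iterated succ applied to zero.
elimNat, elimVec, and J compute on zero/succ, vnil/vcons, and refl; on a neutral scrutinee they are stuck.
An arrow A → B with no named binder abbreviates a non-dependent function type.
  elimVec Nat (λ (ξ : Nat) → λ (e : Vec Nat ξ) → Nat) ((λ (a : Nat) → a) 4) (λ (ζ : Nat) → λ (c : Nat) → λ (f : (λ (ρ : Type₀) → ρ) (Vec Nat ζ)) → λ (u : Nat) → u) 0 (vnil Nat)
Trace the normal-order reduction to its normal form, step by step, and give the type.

normal-order reduction:
  elimVec Nat (λ (ξ : Nat) → λ (e : Vec Nat ξ) → Nat) ((λ (a : Nat) → a) 4) (λ (ζ : Nat) → λ (c : Nat) → λ (f : (λ (ρ : Type₀) → ρ) (Vec Nat ζ)) → λ (u : Nat) → u) 0 (vnil Nat)
  ~> (λ (ξ : Nat) → ξ) 4
  ~> 4
inferred type:
  Nat


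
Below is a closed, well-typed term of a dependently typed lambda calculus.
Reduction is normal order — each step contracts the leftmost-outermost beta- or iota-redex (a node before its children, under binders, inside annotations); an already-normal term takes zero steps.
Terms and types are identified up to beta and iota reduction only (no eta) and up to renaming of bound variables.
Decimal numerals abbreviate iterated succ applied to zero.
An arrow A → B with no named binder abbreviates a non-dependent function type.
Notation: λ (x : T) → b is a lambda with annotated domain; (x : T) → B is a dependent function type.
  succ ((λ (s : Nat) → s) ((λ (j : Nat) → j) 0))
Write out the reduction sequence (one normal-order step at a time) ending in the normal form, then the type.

reduction (normal order):
  succ ((λ (s : Nat) → s) ((λ (j : Nat) → j) 0))
  ~> succ ((λ (s : Nat) → s) 0)
  ~> 1
inferred type:
  Nat


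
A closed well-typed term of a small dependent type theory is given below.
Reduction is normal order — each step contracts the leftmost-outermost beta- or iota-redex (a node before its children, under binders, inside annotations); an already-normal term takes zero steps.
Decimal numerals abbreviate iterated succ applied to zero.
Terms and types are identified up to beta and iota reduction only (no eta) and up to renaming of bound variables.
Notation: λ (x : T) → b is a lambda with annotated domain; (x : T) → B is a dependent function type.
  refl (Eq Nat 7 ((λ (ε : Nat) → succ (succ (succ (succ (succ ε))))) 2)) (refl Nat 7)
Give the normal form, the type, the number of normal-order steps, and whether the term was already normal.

reduced normal form:
  refl (Eq Nat 7 7) (refl Nat 7)
inferred type:
  Eq (Eq Nat 7 7) (refl Nat 7) (refl Nat 7)
steps to reach normal form (normal order): 1
started in normal form: no
first contracted redex: a beta-redex


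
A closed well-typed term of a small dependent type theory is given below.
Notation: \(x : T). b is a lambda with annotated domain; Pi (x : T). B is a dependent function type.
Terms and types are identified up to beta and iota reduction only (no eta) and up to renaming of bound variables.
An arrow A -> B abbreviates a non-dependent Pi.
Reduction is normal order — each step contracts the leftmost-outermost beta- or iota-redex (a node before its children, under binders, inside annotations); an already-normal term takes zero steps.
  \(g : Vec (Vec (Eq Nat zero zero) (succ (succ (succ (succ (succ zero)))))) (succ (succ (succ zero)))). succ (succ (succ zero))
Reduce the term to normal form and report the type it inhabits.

normal form:
  \(g : Vec (Vec (Eq Nat zero zero) (succ (succ (succ (succ (succ zero)))))) (succ (succ (succ zero)))). succ (succ (succ zero))
inferred type:
  Vec (Vec (Eq Nat zero zero) (succ (succ (succ (succ (succ zero)))))) (succ (succ (succ zero))) -> Nat
observation: no redex remains anywhere in the term; it is its own normal form.


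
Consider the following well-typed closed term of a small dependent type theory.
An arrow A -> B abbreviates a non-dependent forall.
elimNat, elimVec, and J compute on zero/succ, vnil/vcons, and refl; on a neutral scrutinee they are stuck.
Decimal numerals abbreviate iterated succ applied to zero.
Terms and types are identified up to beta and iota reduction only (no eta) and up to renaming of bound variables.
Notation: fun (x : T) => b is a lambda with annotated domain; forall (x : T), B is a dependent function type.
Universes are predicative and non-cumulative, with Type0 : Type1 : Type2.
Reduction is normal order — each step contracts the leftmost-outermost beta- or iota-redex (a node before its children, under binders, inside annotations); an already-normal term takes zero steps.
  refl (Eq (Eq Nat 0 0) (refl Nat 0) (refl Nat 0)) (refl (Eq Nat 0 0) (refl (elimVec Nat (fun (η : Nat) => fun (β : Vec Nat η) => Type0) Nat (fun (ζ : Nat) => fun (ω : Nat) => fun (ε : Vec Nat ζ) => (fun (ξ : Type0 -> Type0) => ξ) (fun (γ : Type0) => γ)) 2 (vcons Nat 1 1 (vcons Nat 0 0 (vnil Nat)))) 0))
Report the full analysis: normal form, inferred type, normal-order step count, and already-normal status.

resulting normal form:
  refl (Eq (Eq Nat 0 0) (refl Nat 0) (refl Nat 0)) (refl (Eq Nat 0 0) (refl Nat 0))
inferred type:
  Eq (Eq (Eq Nat 0 0) (refl Nat 0) (refl Nat 0)) (refl (Eq Nat 0 0) (refl Nat 0)) (refl (Eq Nat 0 0) (refl Nat 0))
reduction steps (normal order): 13
term was already normal: no
first redex: an elimVec iota-redex


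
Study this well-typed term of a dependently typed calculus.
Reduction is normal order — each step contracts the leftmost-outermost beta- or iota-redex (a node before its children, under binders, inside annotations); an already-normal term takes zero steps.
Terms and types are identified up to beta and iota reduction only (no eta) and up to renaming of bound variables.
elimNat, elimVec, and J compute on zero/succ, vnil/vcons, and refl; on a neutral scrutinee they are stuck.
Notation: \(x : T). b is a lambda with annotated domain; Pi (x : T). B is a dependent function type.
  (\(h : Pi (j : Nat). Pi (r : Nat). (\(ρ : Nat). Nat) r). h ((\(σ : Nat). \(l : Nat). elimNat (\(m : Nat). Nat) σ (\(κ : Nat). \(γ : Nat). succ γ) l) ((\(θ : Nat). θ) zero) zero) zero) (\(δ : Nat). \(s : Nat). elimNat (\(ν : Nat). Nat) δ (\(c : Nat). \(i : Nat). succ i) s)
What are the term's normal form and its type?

resulting normal form:
  zero
the term's type:
  Nat
observation: contracting a beta-redex first, the term normalizes in 8 steps.


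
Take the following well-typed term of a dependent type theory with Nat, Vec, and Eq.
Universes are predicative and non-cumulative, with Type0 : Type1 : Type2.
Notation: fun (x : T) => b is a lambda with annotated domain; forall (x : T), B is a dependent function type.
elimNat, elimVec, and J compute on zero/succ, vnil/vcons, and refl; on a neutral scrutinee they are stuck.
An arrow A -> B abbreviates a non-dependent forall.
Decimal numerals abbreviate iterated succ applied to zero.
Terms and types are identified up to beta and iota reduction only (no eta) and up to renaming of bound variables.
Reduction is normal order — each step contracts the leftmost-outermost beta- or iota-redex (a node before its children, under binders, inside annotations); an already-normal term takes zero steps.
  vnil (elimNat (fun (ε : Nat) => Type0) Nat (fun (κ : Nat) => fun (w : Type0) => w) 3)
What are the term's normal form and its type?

resulting normal form:
  vnil Nat
type:
  Vec Nat 0


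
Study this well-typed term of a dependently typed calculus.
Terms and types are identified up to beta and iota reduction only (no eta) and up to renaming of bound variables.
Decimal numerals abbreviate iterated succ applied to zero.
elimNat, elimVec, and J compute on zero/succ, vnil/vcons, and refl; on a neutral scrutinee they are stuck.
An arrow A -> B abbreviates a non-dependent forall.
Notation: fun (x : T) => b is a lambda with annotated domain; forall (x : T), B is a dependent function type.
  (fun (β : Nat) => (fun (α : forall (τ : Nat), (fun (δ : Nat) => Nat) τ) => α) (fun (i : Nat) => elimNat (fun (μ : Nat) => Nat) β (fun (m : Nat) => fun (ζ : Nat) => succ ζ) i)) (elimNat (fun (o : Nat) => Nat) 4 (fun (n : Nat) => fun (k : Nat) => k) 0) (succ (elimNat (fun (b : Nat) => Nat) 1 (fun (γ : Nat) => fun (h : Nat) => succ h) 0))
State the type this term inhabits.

inferred type:
  Nat
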